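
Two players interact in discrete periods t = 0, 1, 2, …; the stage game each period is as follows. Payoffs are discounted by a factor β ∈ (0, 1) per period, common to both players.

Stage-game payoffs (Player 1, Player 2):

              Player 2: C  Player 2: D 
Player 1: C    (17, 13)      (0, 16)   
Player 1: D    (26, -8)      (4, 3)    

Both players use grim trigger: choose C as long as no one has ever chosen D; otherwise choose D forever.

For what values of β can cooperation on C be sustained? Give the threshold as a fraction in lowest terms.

For Player 1: deviation gain 26−17 = 9, per-period punishment loss 17−4 = 13. IC gives β ≥ 9/22.
For Player 2: gain 3, loss 10 per period, so β ≥ 3/13.
The tighter constraint is Player 1's, so cooperation needs β ≥ 9/22.

9/22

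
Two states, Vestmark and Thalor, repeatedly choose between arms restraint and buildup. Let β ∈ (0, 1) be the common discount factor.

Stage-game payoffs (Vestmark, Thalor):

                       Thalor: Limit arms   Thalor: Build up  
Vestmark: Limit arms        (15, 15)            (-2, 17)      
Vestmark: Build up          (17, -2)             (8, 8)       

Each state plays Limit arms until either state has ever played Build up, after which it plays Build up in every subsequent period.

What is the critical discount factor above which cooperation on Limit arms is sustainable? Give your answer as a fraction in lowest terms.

One-period gain from deviating is 17 − 15 = 2. The loss is 15 − 8 = 7 in every subsequent period, with present value 7·β/(1−β).
Deviation is unprofitable when 7·β/(1−β) ≥ 2, i.e. β/(1−β) ≥ 2/7.
Equivalently β ≥ 2/(2+7) = 2/9.

2/9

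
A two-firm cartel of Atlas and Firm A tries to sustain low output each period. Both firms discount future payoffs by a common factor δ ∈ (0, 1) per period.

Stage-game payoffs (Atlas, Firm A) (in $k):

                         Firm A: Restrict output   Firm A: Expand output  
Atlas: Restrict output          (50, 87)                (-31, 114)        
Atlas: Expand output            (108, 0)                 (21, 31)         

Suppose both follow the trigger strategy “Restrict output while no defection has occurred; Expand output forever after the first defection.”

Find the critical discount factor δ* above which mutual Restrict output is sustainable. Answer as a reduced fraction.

2/3

Atlas's threshold: (108−50)/(108−21) = 2/3.
Firm A's threshold: (114−87)/(114−31) = 27/83.
2/3 > 27/83, so Atlas binds and δ* = 2/3.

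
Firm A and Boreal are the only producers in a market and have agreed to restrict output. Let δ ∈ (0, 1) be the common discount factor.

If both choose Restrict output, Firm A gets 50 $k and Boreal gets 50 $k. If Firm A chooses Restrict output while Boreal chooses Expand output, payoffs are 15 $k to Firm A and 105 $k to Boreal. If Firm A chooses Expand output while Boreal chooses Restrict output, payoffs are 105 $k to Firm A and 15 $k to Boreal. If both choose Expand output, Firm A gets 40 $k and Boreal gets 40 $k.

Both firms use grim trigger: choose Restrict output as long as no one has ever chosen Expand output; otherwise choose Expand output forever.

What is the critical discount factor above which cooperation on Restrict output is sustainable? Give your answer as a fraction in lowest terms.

Under grim trigger the critical discount factor is (T−C)/(T−P) with T = 105, C = 50, P = 40.
δ* = (105−50)/(105−40) = 55/65 = 11/13.

11/13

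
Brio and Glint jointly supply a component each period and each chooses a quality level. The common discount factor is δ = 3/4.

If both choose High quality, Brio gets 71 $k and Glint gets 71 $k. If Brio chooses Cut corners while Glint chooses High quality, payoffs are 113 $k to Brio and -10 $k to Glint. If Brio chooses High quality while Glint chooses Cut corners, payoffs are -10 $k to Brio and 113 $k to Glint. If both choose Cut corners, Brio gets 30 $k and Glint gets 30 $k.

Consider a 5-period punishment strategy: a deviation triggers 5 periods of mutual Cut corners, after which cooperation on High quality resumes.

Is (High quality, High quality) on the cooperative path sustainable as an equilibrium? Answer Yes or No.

Yes

A one-shot deviation gives 113 now, then 30 for 5 periods, then back to 71.
Gain from deviating: (113−71) today; loss: (71−30) in each of the next 5 periods.
No-deviation condition: (71−30)(δ+…+δ^5) ≥ 113−71, i.e. δ+…+δ^5 ≥ 42/41.
At δ = 3/4: δ+…+δ^5 = 2.2881 ≥ 1.0244.
So cooperation is sustainable.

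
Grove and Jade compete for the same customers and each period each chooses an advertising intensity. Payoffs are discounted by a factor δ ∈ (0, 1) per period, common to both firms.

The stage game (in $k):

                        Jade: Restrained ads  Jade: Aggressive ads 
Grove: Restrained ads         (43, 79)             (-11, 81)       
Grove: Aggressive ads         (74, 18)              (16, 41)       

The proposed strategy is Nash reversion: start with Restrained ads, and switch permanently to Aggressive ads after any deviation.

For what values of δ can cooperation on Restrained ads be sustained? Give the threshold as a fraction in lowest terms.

Grove's threshold: (74−43)/(74−16) = 31/58.
Jade's threshold: (81−79)/(81−41) = 1/20.
31/58 > 1/20, so Grove binds and δ* = 31/58.

31/58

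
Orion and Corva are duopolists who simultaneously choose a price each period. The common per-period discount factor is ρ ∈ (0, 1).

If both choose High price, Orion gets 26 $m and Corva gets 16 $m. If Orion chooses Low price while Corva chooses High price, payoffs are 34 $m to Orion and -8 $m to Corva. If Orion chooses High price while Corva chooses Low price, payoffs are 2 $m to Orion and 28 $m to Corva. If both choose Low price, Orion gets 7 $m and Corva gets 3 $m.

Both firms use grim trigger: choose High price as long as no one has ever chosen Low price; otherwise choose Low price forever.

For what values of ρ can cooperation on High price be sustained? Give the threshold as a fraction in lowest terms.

For Orion: deviation gain 34−26 = 8, per-period punishment loss 26−7 = 19. IC gives ρ ≥ 8/27.
For Corva: gain 12, loss 13 per period, so ρ ≥ 12/25.
The tighter constraint is Corva's, so cooperation needs ρ ≥ 12/25.

12/25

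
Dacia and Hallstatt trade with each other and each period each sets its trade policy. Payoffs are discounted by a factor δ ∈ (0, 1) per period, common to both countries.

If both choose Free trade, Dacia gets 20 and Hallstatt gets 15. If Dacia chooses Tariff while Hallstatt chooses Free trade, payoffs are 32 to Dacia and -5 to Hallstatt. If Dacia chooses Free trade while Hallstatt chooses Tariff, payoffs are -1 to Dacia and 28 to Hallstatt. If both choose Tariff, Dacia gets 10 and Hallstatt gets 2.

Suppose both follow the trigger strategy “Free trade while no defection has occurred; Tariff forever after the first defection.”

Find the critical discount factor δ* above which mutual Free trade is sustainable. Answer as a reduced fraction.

For Dacia: deviation gain 32−20 = 12, per-period punishment loss 20−10 = 10. IC gives δ ≥ 12/22 = 6/11.
For Hallstatt: gain 13, loss 13 per period, so δ ≥ 13/26 = 1/2.
The tighter constraint is Dacia's, so cooperation needs δ ≥ 6/11.

6/11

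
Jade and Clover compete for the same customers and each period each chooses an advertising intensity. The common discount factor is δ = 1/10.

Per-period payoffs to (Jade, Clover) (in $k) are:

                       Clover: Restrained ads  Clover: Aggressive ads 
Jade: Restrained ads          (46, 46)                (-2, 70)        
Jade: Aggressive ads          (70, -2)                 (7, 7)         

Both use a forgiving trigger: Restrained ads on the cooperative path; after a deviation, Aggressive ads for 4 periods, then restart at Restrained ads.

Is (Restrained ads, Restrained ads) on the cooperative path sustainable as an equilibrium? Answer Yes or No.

No

Comparing payoff streams over the 5 periods until play realigns: cooperate → 46(1+δ+…+δ^4); deviate → 70 + 7(δ+…+δ^4).
Cooperation is sustained iff (46−7)(δ+…+δ^4) ≥ 70−46.
δ+…+δ^4 = 1/10·(1−(1/10)^4)/(1−1/10) = 0.1111, and (70−46)/(46−7) = 0.6154.
0.1111 < 0.6154, so cooperation is not sustainable.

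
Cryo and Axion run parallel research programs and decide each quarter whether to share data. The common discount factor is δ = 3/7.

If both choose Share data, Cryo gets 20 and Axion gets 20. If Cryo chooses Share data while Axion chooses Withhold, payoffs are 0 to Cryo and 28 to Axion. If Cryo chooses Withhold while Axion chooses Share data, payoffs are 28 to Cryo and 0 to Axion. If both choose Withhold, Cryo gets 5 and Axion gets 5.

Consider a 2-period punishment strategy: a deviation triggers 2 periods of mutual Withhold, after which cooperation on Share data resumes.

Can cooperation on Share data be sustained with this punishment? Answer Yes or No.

Comparing payoff streams over the 3 periods until play realigns: cooperate → 20(1+δ+…+δ^2); deviate → 28 + 5(δ+…+δ^2).
Cooperation is sustained iff (20−5)(δ+…+δ^2) ≥ 28−20.
δ+…+δ^2 = 3/7·(1−(3/7)^2)/(1−3/7) = 0.6122, and (28−20)/(20−5) = 0.5333.
0.6122 ≥ 0.5333, so cooperation is sustainable.

Yes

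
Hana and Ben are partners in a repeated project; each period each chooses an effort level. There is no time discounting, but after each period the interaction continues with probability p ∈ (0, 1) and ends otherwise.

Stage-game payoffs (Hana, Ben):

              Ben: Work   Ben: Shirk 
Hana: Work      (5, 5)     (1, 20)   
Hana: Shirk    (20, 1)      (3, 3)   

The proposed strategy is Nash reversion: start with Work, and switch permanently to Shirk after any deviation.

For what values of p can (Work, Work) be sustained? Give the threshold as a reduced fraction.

15/17

With no time discounting, the continuation probability p plays the role of the discount factor.
Grim-trigger IC: 5/(1−p) ≥ 20 + 3p/(1−p) ⇒ p ≥ (20−5)/(20−3) = 15/17.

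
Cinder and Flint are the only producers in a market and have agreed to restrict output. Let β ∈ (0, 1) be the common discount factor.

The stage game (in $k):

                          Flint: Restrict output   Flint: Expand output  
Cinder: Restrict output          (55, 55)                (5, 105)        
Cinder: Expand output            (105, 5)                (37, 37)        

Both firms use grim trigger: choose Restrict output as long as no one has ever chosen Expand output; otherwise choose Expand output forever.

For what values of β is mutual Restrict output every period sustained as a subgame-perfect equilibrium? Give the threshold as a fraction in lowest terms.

55/(1−β) ≥ 105 + 37β/(1−β)
55 ≥ 105 − 68β
β ≥ 50/68 = 25/34.

25/34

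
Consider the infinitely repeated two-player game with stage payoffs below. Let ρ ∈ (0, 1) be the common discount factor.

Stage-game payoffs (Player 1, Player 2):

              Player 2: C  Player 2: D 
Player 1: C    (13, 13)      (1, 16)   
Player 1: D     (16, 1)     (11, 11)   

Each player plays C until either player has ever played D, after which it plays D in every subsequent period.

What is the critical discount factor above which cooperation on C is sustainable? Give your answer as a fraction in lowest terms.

3/5

One-period gain from deviating is 16 − 13 = 3. The loss is 13 − 11 = 2 in every subsequent period, with present value 2·ρ/(1−ρ).
Deviation is unprofitable when 2·ρ/(1−ρ) ≥ 3, i.e. ρ/(1−ρ) ≥ 3/2.
Equivalently ρ ≥ 3/(3+2) = 3/5.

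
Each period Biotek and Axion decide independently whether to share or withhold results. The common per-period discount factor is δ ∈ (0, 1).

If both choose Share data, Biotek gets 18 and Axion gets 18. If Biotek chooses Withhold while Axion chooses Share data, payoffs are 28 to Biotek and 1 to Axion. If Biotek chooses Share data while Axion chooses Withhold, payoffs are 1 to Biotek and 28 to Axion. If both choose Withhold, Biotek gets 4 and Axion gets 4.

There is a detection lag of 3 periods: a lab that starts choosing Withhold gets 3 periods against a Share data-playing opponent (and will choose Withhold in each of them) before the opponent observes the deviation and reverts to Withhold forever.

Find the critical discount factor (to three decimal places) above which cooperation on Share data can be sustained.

The best deviation is to choose Withhold for all 3 undetected periods, earning 28 each, then 4 forever once detected.
Deviation value: 28(1−δ^3)/(1−δ) + 4δ^3/(1−δ); cooperation value: 18/(1−δ).
IC: 18 ≥ 28(1−δ^3) + 4δ^3 = 28 − 24δ^3.
So δ^3 ≥ 10/24 = 5/12, giving δ ≥ (5/12)^(1/3) ≈ 0.747.

0.747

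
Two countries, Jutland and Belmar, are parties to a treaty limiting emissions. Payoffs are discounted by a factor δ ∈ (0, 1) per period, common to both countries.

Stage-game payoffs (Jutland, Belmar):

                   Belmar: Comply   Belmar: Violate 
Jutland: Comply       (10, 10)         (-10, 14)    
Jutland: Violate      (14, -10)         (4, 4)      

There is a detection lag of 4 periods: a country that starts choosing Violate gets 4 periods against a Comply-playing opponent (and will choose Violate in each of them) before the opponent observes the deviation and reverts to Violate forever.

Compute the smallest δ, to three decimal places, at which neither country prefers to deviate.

Deviating for the 4 undetected periods gains 14−10 = 4 per period over cooperation, then loses 10−4 = 6 per period forever once punishment starts.
Gain: 4(1 + δ + … + δ^3); loss: 6·δ^4/(1−δ).
No profitable deviation ⇔ 4(1−δ^4) ≤ 6·δ^4, i.e. δ^4 ≥ 4/(4+6) = 2/5.
Hence δ ≥ (2/5)^(1/4) ≈ 0.795.

0.795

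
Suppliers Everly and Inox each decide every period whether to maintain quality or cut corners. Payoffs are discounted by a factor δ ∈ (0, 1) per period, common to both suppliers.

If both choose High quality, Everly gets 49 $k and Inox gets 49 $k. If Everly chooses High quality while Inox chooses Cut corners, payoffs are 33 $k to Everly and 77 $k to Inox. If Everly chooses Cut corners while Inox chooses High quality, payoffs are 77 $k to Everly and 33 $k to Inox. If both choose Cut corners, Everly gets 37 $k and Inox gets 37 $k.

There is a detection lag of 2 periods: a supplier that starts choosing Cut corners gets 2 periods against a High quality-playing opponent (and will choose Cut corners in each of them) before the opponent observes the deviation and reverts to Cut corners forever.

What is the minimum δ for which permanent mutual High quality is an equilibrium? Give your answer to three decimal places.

0.837

Deviating for the 2 undetected periods gains 77−49 = 28 per period over cooperation, then loses 49−37 = 12 per period forever once punishment starts.
Gain: 28(1 + δ + … + δ^1); loss: 12·δ^2/(1−δ).
No profitable deviation ⇔ 28(1−δ^2) ≤ 12·δ^2, i.e. δ^2 ≥ 28/(28+12) = 7/10.
Hence δ ≥ (7/10)^(1/2) ≈ 0.837.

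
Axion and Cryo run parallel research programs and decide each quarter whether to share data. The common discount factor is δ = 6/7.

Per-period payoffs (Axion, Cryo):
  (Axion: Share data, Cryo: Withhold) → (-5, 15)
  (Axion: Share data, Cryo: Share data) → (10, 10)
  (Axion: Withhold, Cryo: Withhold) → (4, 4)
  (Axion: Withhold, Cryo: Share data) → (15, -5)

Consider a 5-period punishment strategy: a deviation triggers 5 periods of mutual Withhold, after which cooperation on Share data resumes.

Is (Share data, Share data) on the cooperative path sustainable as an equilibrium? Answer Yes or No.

A one-shot deviation gives 15 now, then 4 for 5 periods, then back to 10.
Gain from deviating: (15−10) today; loss: (10−4) in each of the next 5 periods.
No-deviation condition: (10−4)(δ+…+δ^5) ≥ 15−10, i.e. δ+…+δ^5 ≥ 5/6.
At δ = 6/7: δ+…+δ^5 = 3.2240 ≥ 0.8333.
So cooperation is sustainable.

Yes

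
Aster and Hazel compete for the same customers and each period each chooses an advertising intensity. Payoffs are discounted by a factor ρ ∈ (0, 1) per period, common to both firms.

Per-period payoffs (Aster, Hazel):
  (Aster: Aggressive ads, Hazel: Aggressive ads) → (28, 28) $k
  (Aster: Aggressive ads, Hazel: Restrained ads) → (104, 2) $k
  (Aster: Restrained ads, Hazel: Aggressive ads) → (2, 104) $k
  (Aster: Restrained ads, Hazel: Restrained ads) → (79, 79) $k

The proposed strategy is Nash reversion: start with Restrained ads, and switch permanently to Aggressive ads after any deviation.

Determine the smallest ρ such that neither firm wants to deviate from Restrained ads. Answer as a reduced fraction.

Cooperation forever yields 79 each period: 79/(1−ρ).
Deviating yields 104 once, then 28 forever: 104 + 28ρ/(1−ρ).
No profitable deviation requires 79/(1−ρ) ≥ 104 + 28ρ/(1−ρ).
Multiplying by (1−ρ): 79 ≥ 104(1−ρ) + 28ρ = 104 − 76ρ.
So 76ρ ≥ 25, i.e. ρ ≥ 25/76.

25/76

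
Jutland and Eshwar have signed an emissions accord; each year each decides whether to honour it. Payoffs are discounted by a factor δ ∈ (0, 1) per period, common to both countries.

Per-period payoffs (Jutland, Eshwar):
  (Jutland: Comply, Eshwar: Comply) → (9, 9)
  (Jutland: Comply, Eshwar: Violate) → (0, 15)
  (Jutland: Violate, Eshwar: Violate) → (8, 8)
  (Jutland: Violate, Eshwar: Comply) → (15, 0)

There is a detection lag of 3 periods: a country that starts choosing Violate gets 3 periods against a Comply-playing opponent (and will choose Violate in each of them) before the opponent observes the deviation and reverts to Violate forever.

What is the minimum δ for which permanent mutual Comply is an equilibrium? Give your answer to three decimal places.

0.950

A deviator earns 15 for 3 periods, then 8 forever; cooperating earns 9 forever. Multiplying the IC by (1−δ):
9 ≥ 15(1−δ^3) + 8δ^3, so 7·δ^3 ≥ 6 and δ^3 ≥ 6/7.
δ ≥ (6/7)^(1/3) ≈ 0.950.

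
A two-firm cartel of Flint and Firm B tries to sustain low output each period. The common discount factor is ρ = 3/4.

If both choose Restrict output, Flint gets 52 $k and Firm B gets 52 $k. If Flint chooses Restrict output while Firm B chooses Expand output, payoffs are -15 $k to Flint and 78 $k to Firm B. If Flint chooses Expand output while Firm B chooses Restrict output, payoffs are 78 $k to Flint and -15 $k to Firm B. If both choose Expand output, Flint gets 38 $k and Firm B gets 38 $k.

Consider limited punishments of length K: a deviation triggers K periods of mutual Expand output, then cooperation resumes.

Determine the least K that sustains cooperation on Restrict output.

Need Σ_{k=1}^{K} ρ^k ≥ (78−52)/(52−38) = 1.8571 at ρ = 3/4.
At K = 3 the sum is 1.7344 < 1.8571; at K = 4 it is 2.0508 ≥ 1.8571.
So the minimum punishment length is K = 4.

4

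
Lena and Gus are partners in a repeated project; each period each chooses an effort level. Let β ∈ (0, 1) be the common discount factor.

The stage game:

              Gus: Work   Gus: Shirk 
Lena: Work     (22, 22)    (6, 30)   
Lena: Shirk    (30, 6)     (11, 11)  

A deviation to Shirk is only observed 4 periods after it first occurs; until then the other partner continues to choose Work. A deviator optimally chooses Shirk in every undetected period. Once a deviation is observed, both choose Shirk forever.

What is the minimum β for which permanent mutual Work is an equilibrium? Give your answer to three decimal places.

0.806

Deviating for the 4 undetected periods gains 30−22 = 8 per period over cooperation, then loses 22−11 = 11 per period forever once punishment starts.
Gain: 8(1 + β + … + β^3); loss: 11·β^4/(1−β).
No profitable deviation ⇔ 8(1−β^4) ≤ 11·β^4, i.e. β^4 ≥ 8/(8+11) = 8/19.
Hence β ≥ (8/19)^(1/4) ≈ 0.806.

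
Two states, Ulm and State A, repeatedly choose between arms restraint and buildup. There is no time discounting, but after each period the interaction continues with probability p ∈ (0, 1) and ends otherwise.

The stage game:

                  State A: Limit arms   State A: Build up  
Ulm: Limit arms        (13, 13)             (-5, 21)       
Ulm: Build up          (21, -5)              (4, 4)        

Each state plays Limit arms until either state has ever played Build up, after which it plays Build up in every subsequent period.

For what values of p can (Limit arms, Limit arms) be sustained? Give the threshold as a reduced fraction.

With no time discounting, the continuation probability p plays the role of the discount factor.
Grim-trigger IC: 13/(1−p) ≥ 21 + 4p/(1−p) ⇒ p ≥ (21−13)/(21−4) = 8/17.

8/17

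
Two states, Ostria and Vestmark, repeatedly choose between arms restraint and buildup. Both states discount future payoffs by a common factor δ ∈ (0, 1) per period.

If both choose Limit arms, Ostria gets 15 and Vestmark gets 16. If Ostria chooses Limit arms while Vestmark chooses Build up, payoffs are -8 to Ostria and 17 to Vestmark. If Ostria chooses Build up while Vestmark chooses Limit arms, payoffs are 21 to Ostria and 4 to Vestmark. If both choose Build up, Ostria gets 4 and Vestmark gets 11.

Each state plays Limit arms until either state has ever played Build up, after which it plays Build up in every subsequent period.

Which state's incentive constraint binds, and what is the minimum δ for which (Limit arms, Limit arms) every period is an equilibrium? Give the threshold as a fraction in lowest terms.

Ostria's threshold: (21−15)/(21−4) = 6/17.
Vestmark's threshold: (17−16)/(17−11) = 1/6.
6/17 > 1/6, so Ostria binds and δ* = 6/17.

Ostria; δ ≥ 6/17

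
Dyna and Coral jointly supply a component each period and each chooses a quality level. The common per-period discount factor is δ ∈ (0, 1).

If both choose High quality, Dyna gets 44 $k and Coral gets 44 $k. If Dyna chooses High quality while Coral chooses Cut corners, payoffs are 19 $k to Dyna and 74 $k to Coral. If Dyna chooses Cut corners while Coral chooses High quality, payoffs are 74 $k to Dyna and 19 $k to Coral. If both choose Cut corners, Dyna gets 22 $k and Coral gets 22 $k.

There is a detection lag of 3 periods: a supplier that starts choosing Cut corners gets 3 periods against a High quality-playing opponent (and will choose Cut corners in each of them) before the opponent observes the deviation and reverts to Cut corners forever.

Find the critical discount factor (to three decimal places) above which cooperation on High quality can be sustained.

0.832

The best deviation is to choose Cut corners for all 3 undetected periods, earning 74 each, then 22 forever once detected.
Deviation value: 74(1−δ^3)/(1−δ) + 22δ^3/(1−δ); cooperation value: 44/(1−δ).
IC: 44 ≥ 74(1−δ^3) + 22δ^3 = 74 − 52δ^3.
So δ^3 ≥ 30/52 = 15/26, giving δ ≥ (15/26)^(1/3) ≈ 0.832.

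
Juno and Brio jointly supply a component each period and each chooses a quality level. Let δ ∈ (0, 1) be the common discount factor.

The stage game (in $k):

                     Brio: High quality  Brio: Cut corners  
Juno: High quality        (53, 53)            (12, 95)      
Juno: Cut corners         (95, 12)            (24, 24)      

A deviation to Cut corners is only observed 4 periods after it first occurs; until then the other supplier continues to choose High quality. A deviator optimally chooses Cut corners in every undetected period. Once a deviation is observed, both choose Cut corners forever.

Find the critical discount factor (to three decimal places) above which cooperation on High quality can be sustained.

0.877

Deviating for the 4 undetected periods gains 95−53 = 42 per period over cooperation, then loses 53−24 = 29 per period forever once punishment starts.
Gain: 42(1 + δ + … + δ^3); loss: 29·δ^4/(1−δ).
No profitable deviation ⇔ 42(1−δ^4) ≤ 29·δ^4, i.e. δ^4 ≥ 42/(42+29) = 42/71.
Hence δ ≥ (42/71)^(1/4) ≈ 0.877.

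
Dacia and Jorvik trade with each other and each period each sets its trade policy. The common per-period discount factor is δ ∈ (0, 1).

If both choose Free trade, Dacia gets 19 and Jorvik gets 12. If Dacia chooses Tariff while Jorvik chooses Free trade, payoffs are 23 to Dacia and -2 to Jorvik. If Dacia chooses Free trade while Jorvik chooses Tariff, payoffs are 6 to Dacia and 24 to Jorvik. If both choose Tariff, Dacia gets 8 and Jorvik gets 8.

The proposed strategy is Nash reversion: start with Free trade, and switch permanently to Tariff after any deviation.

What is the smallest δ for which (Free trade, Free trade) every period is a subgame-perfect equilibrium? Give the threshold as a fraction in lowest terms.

3/4

For Dacia: deviation gain 23−19 = 4, per-period punishment loss 19−8 = 11. IC gives δ ≥ 4/15.
For Jorvik: gain 12, loss 4 per period, so δ ≥ 12/16 = 3/4.
The tighter constraint is Jorvik's, so cooperation needs δ ≥ 3/4.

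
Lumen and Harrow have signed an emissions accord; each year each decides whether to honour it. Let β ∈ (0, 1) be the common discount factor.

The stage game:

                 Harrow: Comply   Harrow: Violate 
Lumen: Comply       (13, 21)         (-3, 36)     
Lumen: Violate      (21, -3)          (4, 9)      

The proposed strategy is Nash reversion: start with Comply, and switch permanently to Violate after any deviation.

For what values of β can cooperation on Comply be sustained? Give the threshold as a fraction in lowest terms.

Lumen: cooperation gives 13 each period; deviation gives 21 once then 4 forever.
  13/(1−β) ≥ 21 + 4β/(1−β) ⇒ β ≥ 8/17.
Harrow: cooperation gives 21 each period; deviation gives 36 once then 9 forever.
  β ≥ 15/27 = 5/9.
Both must hold, so the binding constraint is Harrow's: β ≥ 5/9.

5/9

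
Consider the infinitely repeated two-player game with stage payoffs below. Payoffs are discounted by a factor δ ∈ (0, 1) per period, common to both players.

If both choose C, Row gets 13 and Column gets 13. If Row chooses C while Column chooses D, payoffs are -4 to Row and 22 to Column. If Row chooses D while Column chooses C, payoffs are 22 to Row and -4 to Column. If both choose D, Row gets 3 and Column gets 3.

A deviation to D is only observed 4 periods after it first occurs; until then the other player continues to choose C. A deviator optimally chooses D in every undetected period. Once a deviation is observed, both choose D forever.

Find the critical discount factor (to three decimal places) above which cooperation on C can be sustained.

A deviator earns 22 for 4 periods, then 3 forever; cooperating earns 13 forever. Multiplying the IC by (1−δ):
13 ≥ 22(1−δ^4) + 3δ^4, so 19·δ^4 ≥ 9 and δ^4 ≥ 9/19.
δ ≥ (9/19)^(1/4) ≈ 0.830.

0.830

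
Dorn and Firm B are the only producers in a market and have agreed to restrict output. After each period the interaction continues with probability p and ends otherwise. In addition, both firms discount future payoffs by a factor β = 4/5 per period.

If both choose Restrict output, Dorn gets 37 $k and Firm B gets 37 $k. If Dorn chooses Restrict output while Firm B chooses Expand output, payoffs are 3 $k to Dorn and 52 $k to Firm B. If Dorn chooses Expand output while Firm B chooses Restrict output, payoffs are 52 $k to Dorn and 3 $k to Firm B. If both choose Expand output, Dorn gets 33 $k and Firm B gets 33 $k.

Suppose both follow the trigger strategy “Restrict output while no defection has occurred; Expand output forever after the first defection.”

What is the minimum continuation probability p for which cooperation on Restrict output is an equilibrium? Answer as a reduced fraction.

With continuation probability p and discount β, the effective per-period discount factor is βp.
Grim-trigger IC: βp ≥ (52−37)/(52−33) = 15/19.
So p ≥ (15/19)/(4/5) = 75/76.

75/76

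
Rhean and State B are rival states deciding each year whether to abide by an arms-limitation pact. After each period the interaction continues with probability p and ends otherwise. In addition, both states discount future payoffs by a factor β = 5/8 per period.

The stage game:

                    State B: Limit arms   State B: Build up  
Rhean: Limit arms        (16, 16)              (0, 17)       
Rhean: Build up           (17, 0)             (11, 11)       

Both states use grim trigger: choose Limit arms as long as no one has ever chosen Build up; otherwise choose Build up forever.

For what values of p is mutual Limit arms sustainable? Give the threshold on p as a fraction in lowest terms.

Expected continuation weight on next period's payoff is β·p = 5/8·p, which plays the role of the discount factor.
Cooperation requires 5/8·p ≥ (17−16)/(17−11) = 1/6, hence p ≥ 4/15.

4/15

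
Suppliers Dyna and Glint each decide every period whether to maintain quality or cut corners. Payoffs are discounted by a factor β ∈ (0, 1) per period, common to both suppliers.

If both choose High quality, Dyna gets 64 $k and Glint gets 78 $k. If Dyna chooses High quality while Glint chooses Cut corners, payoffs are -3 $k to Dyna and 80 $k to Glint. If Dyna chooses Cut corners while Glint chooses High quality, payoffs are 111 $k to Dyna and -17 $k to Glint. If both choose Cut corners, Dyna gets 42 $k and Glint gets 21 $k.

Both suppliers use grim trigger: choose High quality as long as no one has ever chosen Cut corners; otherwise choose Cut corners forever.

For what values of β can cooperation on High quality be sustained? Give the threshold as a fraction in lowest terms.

47/69

Dyna's threshold: (111−64)/(111−42) = 47/69.
Glint's threshold: (80−78)/(80−21) = 2/59.
47/69 > 2/59, so Dyna binds and β* = 47/69.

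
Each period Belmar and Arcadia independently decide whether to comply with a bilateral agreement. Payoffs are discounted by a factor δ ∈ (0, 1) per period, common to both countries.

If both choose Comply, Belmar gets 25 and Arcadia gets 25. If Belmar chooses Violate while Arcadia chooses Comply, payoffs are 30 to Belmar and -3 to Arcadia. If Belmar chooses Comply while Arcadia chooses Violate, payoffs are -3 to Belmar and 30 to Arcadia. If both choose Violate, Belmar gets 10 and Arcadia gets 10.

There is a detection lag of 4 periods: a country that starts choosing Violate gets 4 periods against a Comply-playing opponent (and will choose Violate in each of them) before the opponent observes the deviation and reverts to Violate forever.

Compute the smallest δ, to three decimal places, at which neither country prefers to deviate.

A deviator earns 30 for 4 periods, then 10 forever; cooperating earns 25 forever. Multiplying the IC by (1−δ):
25 ≥ 30(1−δ^4) + 10δ^4, so 20·δ^4 ≥ 5 and δ^4 ≥ 1/4.
δ ≥ (1/4)^(1/4) ≈ 0.707.

0.707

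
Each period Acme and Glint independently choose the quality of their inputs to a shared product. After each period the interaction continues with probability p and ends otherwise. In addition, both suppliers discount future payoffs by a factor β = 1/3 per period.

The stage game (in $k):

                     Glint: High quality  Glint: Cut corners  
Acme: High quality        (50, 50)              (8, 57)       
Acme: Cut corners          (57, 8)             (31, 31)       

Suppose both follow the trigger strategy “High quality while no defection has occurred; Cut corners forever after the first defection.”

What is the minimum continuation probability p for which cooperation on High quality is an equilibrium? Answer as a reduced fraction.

21/26

Expected continuation weight on next period's payoff is β·p = 1/3·p, which plays the role of the discount factor.
Cooperation requires 1/3·p ≥ (57−50)/(57−31) = 7/26, hence p ≥ 21/26.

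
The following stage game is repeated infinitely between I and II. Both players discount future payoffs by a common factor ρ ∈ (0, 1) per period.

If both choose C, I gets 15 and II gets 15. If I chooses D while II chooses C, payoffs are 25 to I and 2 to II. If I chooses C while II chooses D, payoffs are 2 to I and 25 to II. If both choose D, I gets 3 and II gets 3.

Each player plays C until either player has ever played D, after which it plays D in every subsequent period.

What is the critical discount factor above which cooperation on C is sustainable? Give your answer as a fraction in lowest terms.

Under grim trigger the critical discount factor is (T−C)/(T−P) with T = 25, C = 15, P = 3.
ρ* = (25−15)/(25−3) = 10/22 = 5/11.

5/11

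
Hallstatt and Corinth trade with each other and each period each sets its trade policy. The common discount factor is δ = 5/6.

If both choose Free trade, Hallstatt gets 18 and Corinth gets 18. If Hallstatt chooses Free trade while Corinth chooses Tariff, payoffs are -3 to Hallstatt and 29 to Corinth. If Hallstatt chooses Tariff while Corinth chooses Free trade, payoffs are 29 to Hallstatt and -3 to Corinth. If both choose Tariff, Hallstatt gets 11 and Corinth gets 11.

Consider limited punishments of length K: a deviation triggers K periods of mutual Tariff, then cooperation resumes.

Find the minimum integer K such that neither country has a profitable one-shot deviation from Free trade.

No profitable deviation requires (18−11)(δ+…+δ^K) ≥ 29−18, i.e. δ+…+δ^K ≥ 11/7 ≈ 1.5714.
With δ = 5/6, the partial sums are K=1: 0.8333, K=2: 1.5278, K=3: 2.1065.
K = 3 is the first length at which the sum reaches 1.5714.

3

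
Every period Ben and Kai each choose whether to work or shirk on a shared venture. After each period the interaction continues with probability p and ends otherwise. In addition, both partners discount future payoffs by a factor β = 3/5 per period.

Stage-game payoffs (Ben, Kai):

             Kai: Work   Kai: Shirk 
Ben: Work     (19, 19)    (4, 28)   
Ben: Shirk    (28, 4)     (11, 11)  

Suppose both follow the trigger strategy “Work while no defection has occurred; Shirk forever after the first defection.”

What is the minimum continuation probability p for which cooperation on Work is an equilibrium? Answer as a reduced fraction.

15/17

With continuation probability p and discount β, the effective per-period discount factor is βp.
Grim-trigger IC: βp ≥ (28−19)/(28−11) = 9/17.
So p ≥ (9/17)/(3/5) = 15/17.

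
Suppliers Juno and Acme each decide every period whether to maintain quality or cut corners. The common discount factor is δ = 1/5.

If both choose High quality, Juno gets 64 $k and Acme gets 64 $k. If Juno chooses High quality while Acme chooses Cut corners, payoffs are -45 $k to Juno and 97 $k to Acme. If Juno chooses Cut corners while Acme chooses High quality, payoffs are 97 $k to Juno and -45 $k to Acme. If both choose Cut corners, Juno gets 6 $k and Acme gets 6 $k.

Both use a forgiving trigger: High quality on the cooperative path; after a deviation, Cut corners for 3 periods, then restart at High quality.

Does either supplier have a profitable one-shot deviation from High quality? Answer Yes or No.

Yes

Comparing payoff streams over the 4 periods until play realigns: cooperate → 64(1+δ+…+δ^3); deviate → 97 + 6(δ+…+δ^3).
Cooperation is sustained iff (64−6)(δ+…+δ^3) ≥ 97−64.
δ+…+δ^3 = 1/5·(1−(1/5)^3)/(1−1/5) = 0.2480, and (97−64)/(64−6) = 0.5690.
0.2480 < 0.5690, so cooperation is not sustainable.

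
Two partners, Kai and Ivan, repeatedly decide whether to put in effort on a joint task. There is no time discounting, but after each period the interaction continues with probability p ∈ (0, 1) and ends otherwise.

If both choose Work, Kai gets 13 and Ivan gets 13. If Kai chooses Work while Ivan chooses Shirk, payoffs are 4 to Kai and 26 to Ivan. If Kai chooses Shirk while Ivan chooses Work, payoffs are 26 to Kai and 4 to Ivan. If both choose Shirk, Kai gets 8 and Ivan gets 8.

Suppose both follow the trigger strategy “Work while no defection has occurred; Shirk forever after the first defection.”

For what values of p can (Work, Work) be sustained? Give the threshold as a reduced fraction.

With no time discounting, the continuation probability p plays the role of the discount factor.
Grim-trigger IC: 13/(1−p) ≥ 26 + 8p/(1−p) ⇒ p ≥ (26−13)/(26−8) = 13/18.

13/18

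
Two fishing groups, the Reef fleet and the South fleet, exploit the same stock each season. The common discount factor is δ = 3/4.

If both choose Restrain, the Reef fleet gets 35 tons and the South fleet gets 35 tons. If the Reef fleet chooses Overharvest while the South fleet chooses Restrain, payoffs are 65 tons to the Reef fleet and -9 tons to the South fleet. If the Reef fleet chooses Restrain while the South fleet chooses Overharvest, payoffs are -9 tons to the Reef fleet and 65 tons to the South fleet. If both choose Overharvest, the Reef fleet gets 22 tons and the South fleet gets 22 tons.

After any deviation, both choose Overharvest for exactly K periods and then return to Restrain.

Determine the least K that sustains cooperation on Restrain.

No profitable deviation requires (35−22)(δ+…+δ^K) ≥ 65−35, i.e. δ+…+δ^K ≥ 30/13 ≈ 2.3077.
With δ = 3/4, the partial sums are K=1: 0.7500, K=2: 1.3125, K=3: 1.7344, K=4: 2.0508, K=5: 2.2881, K=6: 2.4661.
K = 6 is the first length at which the sum reaches 2.3077.

6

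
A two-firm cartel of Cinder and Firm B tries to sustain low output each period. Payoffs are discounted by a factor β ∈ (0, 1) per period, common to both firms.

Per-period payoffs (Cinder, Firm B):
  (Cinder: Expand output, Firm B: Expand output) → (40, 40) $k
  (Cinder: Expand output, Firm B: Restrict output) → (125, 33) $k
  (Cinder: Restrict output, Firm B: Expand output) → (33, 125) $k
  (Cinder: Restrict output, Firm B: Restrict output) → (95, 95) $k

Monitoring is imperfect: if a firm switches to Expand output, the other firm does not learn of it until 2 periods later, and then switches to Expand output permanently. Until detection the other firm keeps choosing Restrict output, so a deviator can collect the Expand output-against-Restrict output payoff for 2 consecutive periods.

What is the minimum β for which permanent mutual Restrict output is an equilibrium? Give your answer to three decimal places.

The best deviation is to choose Expand output for all 2 undetected periods, earning 125 each, then 40 forever once detected.
Deviation value: 125(1−β^2)/(1−β) + 40β^2/(1−β); cooperation value: 95/(1−β).
IC: 95 ≥ 125(1−β^2) + 40β^2 = 125 − 85β^2.
So β^2 ≥ 30/85 = 6/17, giving β ≥ (6/17)^(1/2) ≈ 0.594.

0.594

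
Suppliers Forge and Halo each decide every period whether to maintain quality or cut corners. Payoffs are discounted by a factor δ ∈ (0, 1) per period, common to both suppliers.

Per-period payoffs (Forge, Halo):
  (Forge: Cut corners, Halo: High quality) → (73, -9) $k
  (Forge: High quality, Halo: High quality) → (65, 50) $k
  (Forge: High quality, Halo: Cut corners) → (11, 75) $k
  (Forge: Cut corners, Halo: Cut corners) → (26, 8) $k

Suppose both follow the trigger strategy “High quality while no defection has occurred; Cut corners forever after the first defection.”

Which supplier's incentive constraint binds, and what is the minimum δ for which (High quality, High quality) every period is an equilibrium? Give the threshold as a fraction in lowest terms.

Halo; δ ≥ 25/67

Forge's threshold: (73−65)/(73−26) = 8/47.
Halo's threshold: (75−50)/(75−8) = 25/67.
8/47 < 25/67, so Halo binds and δ* = 25/67.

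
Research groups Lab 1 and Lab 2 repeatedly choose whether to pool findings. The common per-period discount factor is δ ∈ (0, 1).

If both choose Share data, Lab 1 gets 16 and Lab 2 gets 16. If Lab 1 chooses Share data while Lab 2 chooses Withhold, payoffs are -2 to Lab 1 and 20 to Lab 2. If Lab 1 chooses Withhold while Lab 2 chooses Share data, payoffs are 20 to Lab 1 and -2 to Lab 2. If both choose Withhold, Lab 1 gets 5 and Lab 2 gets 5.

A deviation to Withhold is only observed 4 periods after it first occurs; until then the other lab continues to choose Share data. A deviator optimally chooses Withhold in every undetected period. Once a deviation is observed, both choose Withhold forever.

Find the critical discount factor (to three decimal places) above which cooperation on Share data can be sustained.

0.719

Deviating for the 4 undetected periods gains 20−16 = 4 per period over cooperation, then loses 16−5 = 11 per period forever once punishment starts.
Gain: 4(1 + δ + … + δ^3); loss: 11·δ^4/(1−δ).
No profitable deviation ⇔ 4(1−δ^4) ≤ 11·δ^4, i.e. δ^4 ≥ 4/(4+11) = 4/15.
Hence δ ≥ (4/15)^(1/4) ≈ 0.719.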